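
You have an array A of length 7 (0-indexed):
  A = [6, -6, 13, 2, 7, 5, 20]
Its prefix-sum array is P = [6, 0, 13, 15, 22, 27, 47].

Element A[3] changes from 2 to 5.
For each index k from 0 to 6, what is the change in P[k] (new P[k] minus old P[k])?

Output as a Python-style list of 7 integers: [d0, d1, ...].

Answer: [0, 0, 0, 3, 3, 3, 3]

Derivation:
Element change: A[3] 2 -> 5, delta = 3
For k < 3: P[k] unchanged, delta_P[k] = 0
For k >= 3: P[k] shifts by exactly 3
Delta array: [0, 0, 0, 3, 3, 3, 3]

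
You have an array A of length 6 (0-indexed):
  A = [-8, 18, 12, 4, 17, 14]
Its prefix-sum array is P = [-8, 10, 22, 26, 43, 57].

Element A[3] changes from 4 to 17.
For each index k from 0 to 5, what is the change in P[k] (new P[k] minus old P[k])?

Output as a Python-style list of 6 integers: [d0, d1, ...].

Answer: [0, 0, 0, 13, 13, 13]

Derivation:
Element change: A[3] 4 -> 17, delta = 13
For k < 3: P[k] unchanged, delta_P[k] = 0
For k >= 3: P[k] shifts by exactly 13
Delta array: [0, 0, 0, 13, 13, 13]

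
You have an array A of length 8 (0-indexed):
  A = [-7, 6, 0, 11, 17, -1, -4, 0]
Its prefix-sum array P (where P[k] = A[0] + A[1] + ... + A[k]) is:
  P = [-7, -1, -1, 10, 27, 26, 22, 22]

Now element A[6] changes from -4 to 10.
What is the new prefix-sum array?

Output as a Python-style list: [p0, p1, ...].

Change: A[6] -4 -> 10, delta = 14
P[k] for k < 6: unchanged (A[6] not included)
P[k] for k >= 6: shift by delta = 14
  P[0] = -7 + 0 = -7
  P[1] = -1 + 0 = -1
  P[2] = -1 + 0 = -1
  P[3] = 10 + 0 = 10
  P[4] = 27 + 0 = 27
  P[5] = 26 + 0 = 26
  P[6] = 22 + 14 = 36
  P[7] = 22 + 14 = 36

Answer: [-7, -1, -1, 10, 27, 26, 36, 36]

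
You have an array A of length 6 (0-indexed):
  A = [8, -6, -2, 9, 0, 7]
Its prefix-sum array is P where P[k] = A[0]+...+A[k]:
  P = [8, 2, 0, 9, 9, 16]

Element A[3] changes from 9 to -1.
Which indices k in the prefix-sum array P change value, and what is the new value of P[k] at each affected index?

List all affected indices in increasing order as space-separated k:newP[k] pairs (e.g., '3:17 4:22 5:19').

Answer: 3:-1 4:-1 5:6

Derivation:
P[k] = A[0] + ... + A[k]
P[k] includes A[3] iff k >= 3
Affected indices: 3, 4, ..., 5; delta = -10
  P[3]: 9 + -10 = -1
  P[4]: 9 + -10 = -1
  P[5]: 16 + -10 = 6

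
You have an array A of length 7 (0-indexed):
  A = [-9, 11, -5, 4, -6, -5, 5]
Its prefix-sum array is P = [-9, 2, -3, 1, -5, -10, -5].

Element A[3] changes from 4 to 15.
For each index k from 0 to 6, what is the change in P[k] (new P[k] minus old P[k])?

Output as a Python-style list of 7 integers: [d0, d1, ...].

Answer: [0, 0, 0, 11, 11, 11, 11]

Derivation:
Element change: A[3] 4 -> 15, delta = 11
For k < 3: P[k] unchanged, delta_P[k] = 0
For k >= 3: P[k] shifts by exactly 11
Delta array: [0, 0, 0, 11, 11, 11, 11]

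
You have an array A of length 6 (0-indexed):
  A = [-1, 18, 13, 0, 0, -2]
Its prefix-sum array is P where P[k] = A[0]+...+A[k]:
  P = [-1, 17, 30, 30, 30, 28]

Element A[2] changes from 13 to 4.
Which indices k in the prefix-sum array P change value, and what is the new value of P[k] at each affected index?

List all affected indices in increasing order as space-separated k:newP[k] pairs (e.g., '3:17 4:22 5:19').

Answer: 2:21 3:21 4:21 5:19

Derivation:
P[k] = A[0] + ... + A[k]
P[k] includes A[2] iff k >= 2
Affected indices: 2, 3, ..., 5; delta = -9
  P[2]: 30 + -9 = 21
  P[3]: 30 + -9 = 21
  P[4]: 30 + -9 = 21
  P[5]: 28 + -9 = 19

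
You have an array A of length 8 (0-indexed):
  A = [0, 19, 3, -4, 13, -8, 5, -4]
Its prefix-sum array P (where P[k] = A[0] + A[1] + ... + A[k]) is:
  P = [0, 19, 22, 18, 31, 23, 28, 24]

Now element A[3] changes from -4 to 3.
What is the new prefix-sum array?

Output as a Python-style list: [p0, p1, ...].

Change: A[3] -4 -> 3, delta = 7
P[k] for k < 3: unchanged (A[3] not included)
P[k] for k >= 3: shift by delta = 7
  P[0] = 0 + 0 = 0
  P[1] = 19 + 0 = 19
  P[2] = 22 + 0 = 22
  P[3] = 18 + 7 = 25
  P[4] = 31 + 7 = 38
  P[5] = 23 + 7 = 30
  P[6] = 28 + 7 = 35
  P[7] = 24 + 7 = 31

Answer: [0, 19, 22, 25, 38, 30, 35, 31]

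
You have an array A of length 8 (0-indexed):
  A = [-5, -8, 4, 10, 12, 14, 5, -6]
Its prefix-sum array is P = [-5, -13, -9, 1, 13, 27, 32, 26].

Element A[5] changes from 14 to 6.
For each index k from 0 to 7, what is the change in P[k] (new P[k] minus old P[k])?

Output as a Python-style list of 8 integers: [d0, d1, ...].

Element change: A[5] 14 -> 6, delta = -8
For k < 5: P[k] unchanged, delta_P[k] = 0
For k >= 5: P[k] shifts by exactly -8
Delta array: [0, 0, 0, 0, 0, -8, -8, -8]

Answer: [0, 0, 0, 0, 0, -8, -8, -8]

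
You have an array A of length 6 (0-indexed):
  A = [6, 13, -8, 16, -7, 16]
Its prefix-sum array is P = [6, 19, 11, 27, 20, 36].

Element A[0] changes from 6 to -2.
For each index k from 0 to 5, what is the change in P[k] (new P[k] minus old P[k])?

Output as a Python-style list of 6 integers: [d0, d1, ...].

Answer: [-8, -8, -8, -8, -8, -8]

Derivation:
Element change: A[0] 6 -> -2, delta = -8
For k < 0: P[k] unchanged, delta_P[k] = 0
For k >= 0: P[k] shifts by exactly -8
Delta array: [-8, -8, -8, -8, -8, -8]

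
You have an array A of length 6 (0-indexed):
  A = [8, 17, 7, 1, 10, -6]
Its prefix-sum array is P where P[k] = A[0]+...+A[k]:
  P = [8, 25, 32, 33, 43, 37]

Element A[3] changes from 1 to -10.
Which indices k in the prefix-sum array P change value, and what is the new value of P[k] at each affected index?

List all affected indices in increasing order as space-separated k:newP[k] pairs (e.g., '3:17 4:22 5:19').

Answer: 3:22 4:32 5:26

Derivation:
P[k] = A[0] + ... + A[k]
P[k] includes A[3] iff k >= 3
Affected indices: 3, 4, ..., 5; delta = -11
  P[3]: 33 + -11 = 22
  P[4]: 43 + -11 = 32
  P[5]: 37 + -11 = 26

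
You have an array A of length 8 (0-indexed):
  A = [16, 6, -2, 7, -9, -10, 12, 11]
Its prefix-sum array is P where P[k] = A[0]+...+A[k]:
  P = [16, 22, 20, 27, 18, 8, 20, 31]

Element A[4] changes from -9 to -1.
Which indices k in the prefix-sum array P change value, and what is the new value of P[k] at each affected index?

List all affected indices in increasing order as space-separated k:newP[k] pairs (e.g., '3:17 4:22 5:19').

P[k] = A[0] + ... + A[k]
P[k] includes A[4] iff k >= 4
Affected indices: 4, 5, ..., 7; delta = 8
  P[4]: 18 + 8 = 26
  P[5]: 8 + 8 = 16
  P[6]: 20 + 8 = 28
  P[7]: 31 + 8 = 39

Answer: 4:26 5:16 6:28 7:39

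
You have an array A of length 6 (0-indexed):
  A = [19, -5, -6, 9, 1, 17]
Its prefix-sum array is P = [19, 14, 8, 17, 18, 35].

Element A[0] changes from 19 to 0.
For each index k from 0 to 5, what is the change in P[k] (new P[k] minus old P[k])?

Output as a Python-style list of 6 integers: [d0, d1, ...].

Element change: A[0] 19 -> 0, delta = -19
For k < 0: P[k] unchanged, delta_P[k] = 0
For k >= 0: P[k] shifts by exactly -19
Delta array: [-19, -19, -19, -19, -19, -19]

Answer: [-19, -19, -19, -19, -19, -19]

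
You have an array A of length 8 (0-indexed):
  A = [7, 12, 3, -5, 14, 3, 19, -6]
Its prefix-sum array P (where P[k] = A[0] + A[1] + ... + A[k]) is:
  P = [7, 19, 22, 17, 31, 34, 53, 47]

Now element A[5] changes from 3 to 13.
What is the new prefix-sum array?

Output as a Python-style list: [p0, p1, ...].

Change: A[5] 3 -> 13, delta = 10
P[k] for k < 5: unchanged (A[5] not included)
P[k] for k >= 5: shift by delta = 10
  P[0] = 7 + 0 = 7
  P[1] = 19 + 0 = 19
  P[2] = 22 + 0 = 22
  P[3] = 17 + 0 = 17
  P[4] = 31 + 0 = 31
  P[5] = 34 + 10 = 44
  P[6] = 53 + 10 = 63
  P[7] = 47 + 10 = 57

Answer: [7, 19, 22, 17, 31, 44, 63, 57]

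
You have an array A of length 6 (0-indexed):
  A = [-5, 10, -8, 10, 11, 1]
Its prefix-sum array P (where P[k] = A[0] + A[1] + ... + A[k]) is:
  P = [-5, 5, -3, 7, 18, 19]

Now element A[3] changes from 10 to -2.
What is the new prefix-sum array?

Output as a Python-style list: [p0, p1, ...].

Change: A[3] 10 -> -2, delta = -12
P[k] for k < 3: unchanged (A[3] not included)
P[k] for k >= 3: shift by delta = -12
  P[0] = -5 + 0 = -5
  P[1] = 5 + 0 = 5
  P[2] = -3 + 0 = -3
  P[3] = 7 + -12 = -5
  P[4] = 18 + -12 = 6
  P[5] = 19 + -12 = 7

Answer: [-5, 5, -3, -5, 6, 7]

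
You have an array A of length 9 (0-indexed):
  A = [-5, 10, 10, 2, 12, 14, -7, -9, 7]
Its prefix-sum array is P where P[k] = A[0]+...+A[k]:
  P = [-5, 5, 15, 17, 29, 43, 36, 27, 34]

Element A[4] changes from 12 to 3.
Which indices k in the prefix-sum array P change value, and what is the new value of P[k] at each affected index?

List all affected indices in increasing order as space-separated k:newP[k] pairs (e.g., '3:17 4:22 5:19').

Answer: 4:20 5:34 6:27 7:18 8:25

Derivation:
P[k] = A[0] + ... + A[k]
P[k] includes A[4] iff k >= 4
Affected indices: 4, 5, ..., 8; delta = -9
  P[4]: 29 + -9 = 20
  P[5]: 43 + -9 = 34
  P[6]: 36 + -9 = 27
  P[7]: 27 + -9 = 18
  P[8]: 34 + -9 = 25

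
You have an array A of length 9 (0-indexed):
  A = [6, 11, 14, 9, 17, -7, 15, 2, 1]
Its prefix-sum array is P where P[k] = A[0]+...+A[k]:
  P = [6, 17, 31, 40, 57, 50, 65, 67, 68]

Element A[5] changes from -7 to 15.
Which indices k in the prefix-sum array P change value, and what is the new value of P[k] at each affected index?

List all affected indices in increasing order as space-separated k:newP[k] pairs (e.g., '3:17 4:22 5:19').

P[k] = A[0] + ... + A[k]
P[k] includes A[5] iff k >= 5
Affected indices: 5, 6, ..., 8; delta = 22
  P[5]: 50 + 22 = 72
  P[6]: 65 + 22 = 87
  P[7]: 67 + 22 = 89
  P[8]: 68 + 22 = 90

Answer: 5:72 6:87 7:89 8:90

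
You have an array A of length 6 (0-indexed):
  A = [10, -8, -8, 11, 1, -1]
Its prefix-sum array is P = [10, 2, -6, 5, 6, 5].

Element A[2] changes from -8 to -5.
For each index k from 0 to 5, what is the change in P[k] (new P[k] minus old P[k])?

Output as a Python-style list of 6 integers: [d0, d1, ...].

Answer: [0, 0, 3, 3, 3, 3]

Derivation:
Element change: A[2] -8 -> -5, delta = 3
For k < 2: P[k] unchanged, delta_P[k] = 0
For k >= 2: P[k] shifts by exactly 3
Delta array: [0, 0, 3, 3, 3, 3]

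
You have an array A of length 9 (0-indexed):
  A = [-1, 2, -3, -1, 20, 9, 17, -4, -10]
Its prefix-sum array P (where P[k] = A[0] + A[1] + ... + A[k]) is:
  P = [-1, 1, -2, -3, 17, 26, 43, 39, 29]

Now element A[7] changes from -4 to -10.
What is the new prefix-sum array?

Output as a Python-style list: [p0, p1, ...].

Answer: [-1, 1, -2, -3, 17, 26, 43, 33, 23]

Derivation:
Change: A[7] -4 -> -10, delta = -6
P[k] for k < 7: unchanged (A[7] not included)
P[k] for k >= 7: shift by delta = -6
  P[0] = -1 + 0 = -1
  P[1] = 1 + 0 = 1
  P[2] = -2 + 0 = -2
  P[3] = -3 + 0 = -3
  P[4] = 17 + 0 = 17
  P[5] = 26 + 0 = 26
  P[6] = 43 + 0 = 43
  P[7] = 39 + -6 = 33
  P[8] = 29 + -6 = 23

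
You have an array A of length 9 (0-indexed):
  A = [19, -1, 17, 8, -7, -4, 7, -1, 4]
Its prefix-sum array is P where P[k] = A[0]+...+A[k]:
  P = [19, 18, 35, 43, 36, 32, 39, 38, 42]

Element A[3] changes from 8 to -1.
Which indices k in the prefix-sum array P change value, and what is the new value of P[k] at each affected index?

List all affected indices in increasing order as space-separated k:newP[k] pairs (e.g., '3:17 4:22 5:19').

P[k] = A[0] + ... + A[k]
P[k] includes A[3] iff k >= 3
Affected indices: 3, 4, ..., 8; delta = -9
  P[3]: 43 + -9 = 34
  P[4]: 36 + -9 = 27
  P[5]: 32 + -9 = 23
  P[6]: 39 + -9 = 30
  P[7]: 38 + -9 = 29
  P[8]: 42 + -9 = 33

Answer: 3:34 4:27 5:23 6:30 7:29 8:33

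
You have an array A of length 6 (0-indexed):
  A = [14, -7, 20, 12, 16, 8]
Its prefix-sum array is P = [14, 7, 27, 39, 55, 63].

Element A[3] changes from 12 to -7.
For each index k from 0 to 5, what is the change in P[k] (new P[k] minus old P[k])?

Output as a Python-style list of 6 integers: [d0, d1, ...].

Answer: [0, 0, 0, -19, -19, -19]

Derivation:
Element change: A[3] 12 -> -7, delta = -19
For k < 3: P[k] unchanged, delta_P[k] = 0
For k >= 3: P[k] shifts by exactly -19
Delta array: [0, 0, 0, -19, -19, -19]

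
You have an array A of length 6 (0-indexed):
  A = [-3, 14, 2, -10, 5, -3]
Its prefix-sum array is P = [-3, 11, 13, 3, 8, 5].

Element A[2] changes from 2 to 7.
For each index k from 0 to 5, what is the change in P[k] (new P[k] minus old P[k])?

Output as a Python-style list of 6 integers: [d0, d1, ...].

Answer: [0, 0, 5, 5, 5, 5]

Derivation:
Element change: A[2] 2 -> 7, delta = 5
For k < 2: P[k] unchanged, delta_P[k] = 0
For k >= 2: P[k] shifts by exactly 5
Delta array: [0, 0, 5, 5, 5, 5]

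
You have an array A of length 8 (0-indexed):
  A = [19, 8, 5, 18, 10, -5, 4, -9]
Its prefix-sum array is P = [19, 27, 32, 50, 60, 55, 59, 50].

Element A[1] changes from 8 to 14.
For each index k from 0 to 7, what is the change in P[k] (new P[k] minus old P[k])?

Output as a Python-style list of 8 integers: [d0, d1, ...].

Answer: [0, 6, 6, 6, 6, 6, 6, 6]

Derivation:
Element change: A[1] 8 -> 14, delta = 6
For k < 1: P[k] unchanged, delta_P[k] = 0
For k >= 1: P[k] shifts by exactly 6
Delta array: [0, 6, 6, 6, 6, 6, 6, 6]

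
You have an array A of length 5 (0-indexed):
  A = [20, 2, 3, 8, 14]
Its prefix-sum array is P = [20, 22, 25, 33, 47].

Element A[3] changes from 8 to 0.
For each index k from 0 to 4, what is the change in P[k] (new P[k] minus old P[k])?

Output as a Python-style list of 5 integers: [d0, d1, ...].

Element change: A[3] 8 -> 0, delta = -8
For k < 3: P[k] unchanged, delta_P[k] = 0
For k >= 3: P[k] shifts by exactly -8
Delta array: [0, 0, 0, -8, -8]

Answer: [0, 0, 0, -8, -8]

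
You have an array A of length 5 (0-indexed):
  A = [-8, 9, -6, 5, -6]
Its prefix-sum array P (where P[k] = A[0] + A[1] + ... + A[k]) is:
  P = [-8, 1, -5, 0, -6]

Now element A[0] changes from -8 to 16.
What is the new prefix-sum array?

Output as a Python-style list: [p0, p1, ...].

Change: A[0] -8 -> 16, delta = 24
P[k] for k < 0: unchanged (A[0] not included)
P[k] for k >= 0: shift by delta = 24
  P[0] = -8 + 24 = 16
  P[1] = 1 + 24 = 25
  P[2] = -5 + 24 = 19
  P[3] = 0 + 24 = 24
  P[4] = -6 + 24 = 18

Answer: [16, 25, 19, 24, 18]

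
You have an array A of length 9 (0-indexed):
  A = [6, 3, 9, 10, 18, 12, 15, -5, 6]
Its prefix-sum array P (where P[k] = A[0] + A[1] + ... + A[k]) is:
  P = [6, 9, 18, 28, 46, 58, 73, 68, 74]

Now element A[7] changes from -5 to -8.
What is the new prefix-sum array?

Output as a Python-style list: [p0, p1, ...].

Change: A[7] -5 -> -8, delta = -3
P[k] for k < 7: unchanged (A[7] not included)
P[k] for k >= 7: shift by delta = -3
  P[0] = 6 + 0 = 6
  P[1] = 9 + 0 = 9
  P[2] = 18 + 0 = 18
  P[3] = 28 + 0 = 28
  P[4] = 46 + 0 = 46
  P[5] = 58 + 0 = 58
  P[6] = 73 + 0 = 73
  P[7] = 68 + -3 = 65
  P[8] = 74 + -3 = 71

Answer: [6, 9, 18, 28, 46, 58, 73, 65, 71]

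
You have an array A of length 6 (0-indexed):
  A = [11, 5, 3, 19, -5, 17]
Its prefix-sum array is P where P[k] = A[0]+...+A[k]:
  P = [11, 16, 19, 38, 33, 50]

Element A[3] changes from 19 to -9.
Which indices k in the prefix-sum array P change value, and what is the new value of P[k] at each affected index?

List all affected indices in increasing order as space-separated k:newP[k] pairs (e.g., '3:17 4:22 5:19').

P[k] = A[0] + ... + A[k]
P[k] includes A[3] iff k >= 3
Affected indices: 3, 4, ..., 5; delta = -28
  P[3]: 38 + -28 = 10
  P[4]: 33 + -28 = 5
  P[5]: 50 + -28 = 22

Answer: 3:10 4:5 5:22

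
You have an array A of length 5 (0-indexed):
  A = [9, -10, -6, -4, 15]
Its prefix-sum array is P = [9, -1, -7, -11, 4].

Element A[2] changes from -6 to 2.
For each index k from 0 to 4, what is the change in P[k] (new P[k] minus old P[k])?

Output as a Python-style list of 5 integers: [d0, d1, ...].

Element change: A[2] -6 -> 2, delta = 8
For k < 2: P[k] unchanged, delta_P[k] = 0
For k >= 2: P[k] shifts by exactly 8
Delta array: [0, 0, 8, 8, 8]

Answer: [0, 0, 8, 8, 8]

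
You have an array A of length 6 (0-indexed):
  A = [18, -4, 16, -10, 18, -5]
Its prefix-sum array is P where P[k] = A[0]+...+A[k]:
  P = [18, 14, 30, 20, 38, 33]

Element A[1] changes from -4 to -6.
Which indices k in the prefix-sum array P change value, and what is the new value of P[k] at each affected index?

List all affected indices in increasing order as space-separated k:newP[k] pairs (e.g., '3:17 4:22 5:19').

P[k] = A[0] + ... + A[k]
P[k] includes A[1] iff k >= 1
Affected indices: 1, 2, ..., 5; delta = -2
  P[1]: 14 + -2 = 12
  P[2]: 30 + -2 = 28
  P[3]: 20 + -2 = 18
  P[4]: 38 + -2 = 36
  P[5]: 33 + -2 = 31

Answer: 1:12 2:28 3:18 4:36 5:31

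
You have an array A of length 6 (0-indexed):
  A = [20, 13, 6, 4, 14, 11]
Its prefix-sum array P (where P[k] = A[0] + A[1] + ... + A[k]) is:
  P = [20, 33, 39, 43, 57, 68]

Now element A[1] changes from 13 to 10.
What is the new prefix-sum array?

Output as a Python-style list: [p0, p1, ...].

Change: A[1] 13 -> 10, delta = -3
P[k] for k < 1: unchanged (A[1] not included)
P[k] for k >= 1: shift by delta = -3
  P[0] = 20 + 0 = 20
  P[1] = 33 + -3 = 30
  P[2] = 39 + -3 = 36
  P[3] = 43 + -3 = 40
  P[4] = 57 + -3 = 54
  P[5] = 68 + -3 = 65

Answer: [20, 30, 36, 40, 54, 65]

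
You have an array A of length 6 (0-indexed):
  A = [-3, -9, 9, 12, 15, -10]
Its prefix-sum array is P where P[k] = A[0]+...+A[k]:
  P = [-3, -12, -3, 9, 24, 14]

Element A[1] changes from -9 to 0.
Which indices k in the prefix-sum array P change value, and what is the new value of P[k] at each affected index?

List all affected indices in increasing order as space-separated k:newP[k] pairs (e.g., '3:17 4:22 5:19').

Answer: 1:-3 2:6 3:18 4:33 5:23

Derivation:
P[k] = A[0] + ... + A[k]
P[k] includes A[1] iff k >= 1
Affected indices: 1, 2, ..., 5; delta = 9
  P[1]: -12 + 9 = -3
  P[2]: -3 + 9 = 6
  P[3]: 9 + 9 = 18
  P[4]: 24 + 9 = 33
  P[5]: 14 + 9 = 23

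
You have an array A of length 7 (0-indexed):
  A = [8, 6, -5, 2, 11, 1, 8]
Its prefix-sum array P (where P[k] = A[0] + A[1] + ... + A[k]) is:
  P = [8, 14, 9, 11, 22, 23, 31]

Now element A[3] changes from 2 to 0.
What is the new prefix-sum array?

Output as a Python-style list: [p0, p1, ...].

Answer: [8, 14, 9, 9, 20, 21, 29]

Derivation:
Change: A[3] 2 -> 0, delta = -2
P[k] for k < 3: unchanged (A[3] not included)
P[k] for k >= 3: shift by delta = -2
  P[0] = 8 + 0 = 8
  P[1] = 14 + 0 = 14
  P[2] = 9 + 0 = 9
  P[3] = 11 + -2 = 9
  P[4] = 22 + -2 = 20
  P[5] = 23 + -2 = 21
  P[6] = 31 + -2 = 29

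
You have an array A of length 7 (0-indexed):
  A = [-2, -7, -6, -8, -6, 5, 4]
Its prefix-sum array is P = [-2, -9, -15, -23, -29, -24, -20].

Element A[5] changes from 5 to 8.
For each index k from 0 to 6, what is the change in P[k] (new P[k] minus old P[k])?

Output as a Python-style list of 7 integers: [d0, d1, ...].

Element change: A[5] 5 -> 8, delta = 3
For k < 5: P[k] unchanged, delta_P[k] = 0
For k >= 5: P[k] shifts by exactly 3
Delta array: [0, 0, 0, 0, 0, 3, 3]

Answer: [0, 0, 0, 0, 0, 3, 3]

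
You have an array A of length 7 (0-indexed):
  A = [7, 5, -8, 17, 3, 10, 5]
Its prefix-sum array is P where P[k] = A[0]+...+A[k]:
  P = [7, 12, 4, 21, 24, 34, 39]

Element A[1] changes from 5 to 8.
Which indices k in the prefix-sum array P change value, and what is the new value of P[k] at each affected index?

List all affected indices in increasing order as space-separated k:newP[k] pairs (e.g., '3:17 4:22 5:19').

Answer: 1:15 2:7 3:24 4:27 5:37 6:42

Derivation:
P[k] = A[0] + ... + A[k]
P[k] includes A[1] iff k >= 1
Affected indices: 1, 2, ..., 6; delta = 3
  P[1]: 12 + 3 = 15
  P[2]: 4 + 3 = 7
  P[3]: 21 + 3 = 24
  P[4]: 24 + 3 = 27
  P[5]: 34 + 3 = 37
  P[6]: 39 + 3 = 42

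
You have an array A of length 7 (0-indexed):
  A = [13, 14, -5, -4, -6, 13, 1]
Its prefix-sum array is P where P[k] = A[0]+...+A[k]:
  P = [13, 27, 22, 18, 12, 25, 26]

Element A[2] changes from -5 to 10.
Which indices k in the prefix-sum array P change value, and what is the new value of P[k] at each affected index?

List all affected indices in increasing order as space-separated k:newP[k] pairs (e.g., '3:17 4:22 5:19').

P[k] = A[0] + ... + A[k]
P[k] includes A[2] iff k >= 2
Affected indices: 2, 3, ..., 6; delta = 15
  P[2]: 22 + 15 = 37
  P[3]: 18 + 15 = 33
  P[4]: 12 + 15 = 27
  P[5]: 25 + 15 = 40
  P[6]: 26 + 15 = 41

Answer: 2:37 3:33 4:27 5:40 6:41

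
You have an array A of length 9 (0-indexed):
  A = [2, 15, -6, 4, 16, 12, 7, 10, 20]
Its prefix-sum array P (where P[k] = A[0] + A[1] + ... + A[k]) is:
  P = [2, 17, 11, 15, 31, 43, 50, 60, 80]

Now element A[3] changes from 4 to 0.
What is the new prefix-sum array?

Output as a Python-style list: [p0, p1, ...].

Change: A[3] 4 -> 0, delta = -4
P[k] for k < 3: unchanged (A[3] not included)
P[k] for k >= 3: shift by delta = -4
  P[0] = 2 + 0 = 2
  P[1] = 17 + 0 = 17
  P[2] = 11 + 0 = 11
  P[3] = 15 + -4 = 11
  P[4] = 31 + -4 = 27
  P[5] = 43 + -4 = 39
  P[6] = 50 + -4 = 46
  P[7] = 60 + -4 = 56
  P[8] = 80 + -4 = 76

Answer: [2, 17, 11, 11, 27, 39, 46, 56, 76]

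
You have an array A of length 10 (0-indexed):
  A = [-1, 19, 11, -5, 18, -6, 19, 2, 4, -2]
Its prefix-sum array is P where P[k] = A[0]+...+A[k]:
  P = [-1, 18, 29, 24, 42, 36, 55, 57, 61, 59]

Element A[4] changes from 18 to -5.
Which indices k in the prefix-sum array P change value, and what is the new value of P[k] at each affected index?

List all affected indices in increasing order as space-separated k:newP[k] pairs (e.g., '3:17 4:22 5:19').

P[k] = A[0] + ... + A[k]
P[k] includes A[4] iff k >= 4
Affected indices: 4, 5, ..., 9; delta = -23
  P[4]: 42 + -23 = 19
  P[5]: 36 + -23 = 13
  P[6]: 55 + -23 = 32
  P[7]: 57 + -23 = 34
  P[8]: 61 + -23 = 38
  P[9]: 59 + -23 = 36

Answer: 4:19 5:13 6:32 7:34 8:38 9:36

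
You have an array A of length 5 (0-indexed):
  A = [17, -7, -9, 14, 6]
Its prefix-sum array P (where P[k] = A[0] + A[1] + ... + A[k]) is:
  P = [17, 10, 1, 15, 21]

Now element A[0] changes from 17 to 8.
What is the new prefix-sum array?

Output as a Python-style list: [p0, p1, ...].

Answer: [8, 1, -8, 6, 12]

Derivation:
Change: A[0] 17 -> 8, delta = -9
P[k] for k < 0: unchanged (A[0] not included)
P[k] for k >= 0: shift by delta = -9
  P[0] = 17 + -9 = 8
  P[1] = 10 + -9 = 1
  P[2] = 1 + -9 = -8
  P[3] = 15 + -9 = 6
  P[4] = 21 + -9 = 12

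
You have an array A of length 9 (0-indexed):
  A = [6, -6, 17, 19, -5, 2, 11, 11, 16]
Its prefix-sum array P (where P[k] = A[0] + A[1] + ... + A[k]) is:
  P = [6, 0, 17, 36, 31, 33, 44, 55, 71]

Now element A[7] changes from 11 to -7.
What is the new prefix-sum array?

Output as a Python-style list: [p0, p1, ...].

Change: A[7] 11 -> -7, delta = -18
P[k] for k < 7: unchanged (A[7] not included)
P[k] for k >= 7: shift by delta = -18
  P[0] = 6 + 0 = 6
  P[1] = 0 + 0 = 0
  P[2] = 17 + 0 = 17
  P[3] = 36 + 0 = 36
  P[4] = 31 + 0 = 31
  P[5] = 33 + 0 = 33
  P[6] = 44 + 0 = 44
  P[7] = 55 + -18 = 37
  P[8] = 71 + -18 = 53

Answer: [6, 0, 17, 36, 31, 33, 44, 37, 53]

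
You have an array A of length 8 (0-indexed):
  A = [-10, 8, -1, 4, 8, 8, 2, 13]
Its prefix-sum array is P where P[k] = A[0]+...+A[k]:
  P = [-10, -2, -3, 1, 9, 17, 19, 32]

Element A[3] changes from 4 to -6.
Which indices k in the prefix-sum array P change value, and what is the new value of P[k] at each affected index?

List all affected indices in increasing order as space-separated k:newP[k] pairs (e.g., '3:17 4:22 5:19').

Answer: 3:-9 4:-1 5:7 6:9 7:22

Derivation:
P[k] = A[0] + ... + A[k]
P[k] includes A[3] iff k >= 3
Affected indices: 3, 4, ..., 7; delta = -10
  P[3]: 1 + -10 = -9
  P[4]: 9 + -10 = -1
  P[5]: 17 + -10 = 7
  P[6]: 19 + -10 = 9
  P[7]: 32 + -10 = 22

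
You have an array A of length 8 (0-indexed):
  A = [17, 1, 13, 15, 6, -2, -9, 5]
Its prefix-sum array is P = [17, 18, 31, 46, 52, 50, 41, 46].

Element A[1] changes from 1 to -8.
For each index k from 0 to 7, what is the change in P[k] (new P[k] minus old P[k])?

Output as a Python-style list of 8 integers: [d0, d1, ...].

Element change: A[1] 1 -> -8, delta = -9
For k < 1: P[k] unchanged, delta_P[k] = 0
For k >= 1: P[k] shifts by exactly -9
Delta array: [0, -9, -9, -9, -9, -9, -9, -9]

Answer: [0, -9, -9, -9, -9, -9, -9, -9]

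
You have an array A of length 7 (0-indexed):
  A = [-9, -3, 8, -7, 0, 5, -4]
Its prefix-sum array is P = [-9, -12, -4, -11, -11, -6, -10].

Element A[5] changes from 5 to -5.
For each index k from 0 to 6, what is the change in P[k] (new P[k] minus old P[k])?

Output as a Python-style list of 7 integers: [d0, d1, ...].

Answer: [0, 0, 0, 0, 0, -10, -10]

Derivation:
Element change: A[5] 5 -> -5, delta = -10
For k < 5: P[k] unchanged, delta_P[k] = 0
For k >= 5: P[k] shifts by exactly -10
Delta array: [0, 0, 0, 0, 0, -10, -10]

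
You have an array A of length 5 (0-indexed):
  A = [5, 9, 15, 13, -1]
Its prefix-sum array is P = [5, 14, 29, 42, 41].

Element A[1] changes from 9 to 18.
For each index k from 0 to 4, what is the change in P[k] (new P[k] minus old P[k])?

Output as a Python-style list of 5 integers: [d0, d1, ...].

Element change: A[1] 9 -> 18, delta = 9
For k < 1: P[k] unchanged, delta_P[k] = 0
For k >= 1: P[k] shifts by exactly 9
Delta array: [0, 9, 9, 9, 9]

Answer: [0, 9, 9, 9, 9]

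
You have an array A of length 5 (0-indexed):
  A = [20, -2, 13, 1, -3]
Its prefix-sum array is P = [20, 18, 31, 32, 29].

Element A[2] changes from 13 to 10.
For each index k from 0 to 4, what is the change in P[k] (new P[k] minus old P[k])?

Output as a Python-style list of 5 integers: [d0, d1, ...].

Answer: [0, 0, -3, -3, -3]

Derivation:
Element change: A[2] 13 -> 10, delta = -3
For k < 2: P[k] unchanged, delta_P[k] = 0
For k >= 2: P[k] shifts by exactly -3
Delta array: [0, 0, -3, -3, -3]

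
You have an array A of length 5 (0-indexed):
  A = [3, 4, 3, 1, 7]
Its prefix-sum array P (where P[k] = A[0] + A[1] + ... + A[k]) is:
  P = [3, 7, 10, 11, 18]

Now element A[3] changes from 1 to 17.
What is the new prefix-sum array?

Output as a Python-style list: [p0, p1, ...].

Answer: [3, 7, 10, 27, 34]

Derivation:
Change: A[3] 1 -> 17, delta = 16
P[k] for k < 3: unchanged (A[3] not included)
P[k] for k >= 3: shift by delta = 16
  P[0] = 3 + 0 = 3
  P[1] = 7 + 0 = 7
  P[2] = 10 + 0 = 10
  P[3] = 11 + 16 = 27
  P[4] = 18 + 16 = 34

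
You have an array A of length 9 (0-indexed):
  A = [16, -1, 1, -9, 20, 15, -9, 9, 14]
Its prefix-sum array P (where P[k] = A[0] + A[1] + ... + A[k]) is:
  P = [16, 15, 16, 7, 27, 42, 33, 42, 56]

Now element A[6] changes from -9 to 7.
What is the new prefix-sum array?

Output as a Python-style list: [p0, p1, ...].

Answer: [16, 15, 16, 7, 27, 42, 49, 58, 72]

Derivation:
Change: A[6] -9 -> 7, delta = 16
P[k] for k < 6: unchanged (A[6] not included)
P[k] for k >= 6: shift by delta = 16
  P[0] = 16 + 0 = 16
  P[1] = 15 + 0 = 15
  P[2] = 16 + 0 = 16
  P[3] = 7 + 0 = 7
  P[4] = 27 + 0 = 27
  P[5] = 42 + 0 = 42
  P[6] = 33 + 16 = 49
  P[7] = 42 + 16 = 58
  P[8] = 56 + 16 = 72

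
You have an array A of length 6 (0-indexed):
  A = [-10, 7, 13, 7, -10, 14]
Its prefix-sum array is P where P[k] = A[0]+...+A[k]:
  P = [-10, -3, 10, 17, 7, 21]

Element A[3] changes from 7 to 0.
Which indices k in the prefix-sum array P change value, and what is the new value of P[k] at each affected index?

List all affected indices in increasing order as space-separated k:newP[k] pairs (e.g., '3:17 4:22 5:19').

P[k] = A[0] + ... + A[k]
P[k] includes A[3] iff k >= 3
Affected indices: 3, 4, ..., 5; delta = -7
  P[3]: 17 + -7 = 10
  P[4]: 7 + -7 = 0
  P[5]: 21 + -7 = 14

Answer: 3:10 4:0 5:14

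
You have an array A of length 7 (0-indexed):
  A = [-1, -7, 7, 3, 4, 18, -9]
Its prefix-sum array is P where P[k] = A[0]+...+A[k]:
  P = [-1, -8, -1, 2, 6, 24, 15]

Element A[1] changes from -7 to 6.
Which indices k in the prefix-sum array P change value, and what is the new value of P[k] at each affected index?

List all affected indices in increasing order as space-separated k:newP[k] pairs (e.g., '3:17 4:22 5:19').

Answer: 1:5 2:12 3:15 4:19 5:37 6:28

Derivation:
P[k] = A[0] + ... + A[k]
P[k] includes A[1] iff k >= 1
Affected indices: 1, 2, ..., 6; delta = 13
  P[1]: -8 + 13 = 5
  P[2]: -1 + 13 = 12
  P[3]: 2 + 13 = 15
  P[4]: 6 + 13 = 19
  P[5]: 24 + 13 = 37
  P[6]: 15 + 13 = 28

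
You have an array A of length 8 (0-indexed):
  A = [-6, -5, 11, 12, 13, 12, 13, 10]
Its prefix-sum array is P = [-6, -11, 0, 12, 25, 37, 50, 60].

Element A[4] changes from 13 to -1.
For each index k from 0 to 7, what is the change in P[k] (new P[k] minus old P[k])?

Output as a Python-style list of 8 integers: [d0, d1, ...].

Answer: [0, 0, 0, 0, -14, -14, -14, -14]

Derivation:
Element change: A[4] 13 -> -1, delta = -14
For k < 4: P[k] unchanged, delta_P[k] = 0
For k >= 4: P[k] shifts by exactly -14
Delta array: [0, 0, 0, 0, -14, -14, -14, -14]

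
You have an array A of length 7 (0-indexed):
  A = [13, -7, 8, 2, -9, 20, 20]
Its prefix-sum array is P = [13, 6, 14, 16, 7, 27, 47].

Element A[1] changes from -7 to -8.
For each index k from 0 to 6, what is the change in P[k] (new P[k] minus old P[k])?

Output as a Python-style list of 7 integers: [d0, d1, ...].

Element change: A[1] -7 -> -8, delta = -1
For k < 1: P[k] unchanged, delta_P[k] = 0
For k >= 1: P[k] shifts by exactly -1
Delta array: [0, -1, -1, -1, -1, -1, -1]

Answer: [0, -1, -1, -1, -1, -1, -1]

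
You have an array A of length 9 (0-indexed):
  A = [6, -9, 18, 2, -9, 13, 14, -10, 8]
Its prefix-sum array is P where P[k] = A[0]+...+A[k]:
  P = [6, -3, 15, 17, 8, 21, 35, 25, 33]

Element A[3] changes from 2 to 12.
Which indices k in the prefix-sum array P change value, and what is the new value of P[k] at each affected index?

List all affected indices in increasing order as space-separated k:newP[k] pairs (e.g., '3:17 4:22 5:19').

Answer: 3:27 4:18 5:31 6:45 7:35 8:43

Derivation:
P[k] = A[0] + ... + A[k]
P[k] includes A[3] iff k >= 3
Affected indices: 3, 4, ..., 8; delta = 10
  P[3]: 17 + 10 = 27
  P[4]: 8 + 10 = 18
  P[5]: 21 + 10 = 31
  P[6]: 35 + 10 = 45
  P[7]: 25 + 10 = 35
  P[8]: 33 + 10 = 43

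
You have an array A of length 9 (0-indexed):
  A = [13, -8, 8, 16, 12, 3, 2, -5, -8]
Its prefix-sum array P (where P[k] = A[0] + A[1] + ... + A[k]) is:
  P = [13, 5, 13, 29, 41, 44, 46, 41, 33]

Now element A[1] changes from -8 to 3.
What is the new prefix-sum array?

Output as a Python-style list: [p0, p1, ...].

Change: A[1] -8 -> 3, delta = 11
P[k] for k < 1: unchanged (A[1] not included)
P[k] for k >= 1: shift by delta = 11
  P[0] = 13 + 0 = 13
  P[1] = 5 + 11 = 16
  P[2] = 13 + 11 = 24
  P[3] = 29 + 11 = 40
  P[4] = 41 + 11 = 52
  P[5] = 44 + 11 = 55
  P[6] = 46 + 11 = 57
  P[7] = 41 + 11 = 52
  P[8] = 33 + 11 = 44

Answer: [13, 16, 24, 40, 52, 55, 57, 52, 44]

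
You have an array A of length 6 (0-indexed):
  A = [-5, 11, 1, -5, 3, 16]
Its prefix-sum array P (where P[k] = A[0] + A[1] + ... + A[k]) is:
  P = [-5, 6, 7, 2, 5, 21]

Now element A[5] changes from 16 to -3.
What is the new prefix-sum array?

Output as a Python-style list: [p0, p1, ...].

Change: A[5] 16 -> -3, delta = -19
P[k] for k < 5: unchanged (A[5] not included)
P[k] for k >= 5: shift by delta = -19
  P[0] = -5 + 0 = -5
  P[1] = 6 + 0 = 6
  P[2] = 7 + 0 = 7
  P[3] = 2 + 0 = 2
  P[4] = 5 + 0 = 5
  P[5] = 21 + -19 = 2

Answer: [-5, 6, 7, 2, 5, 2]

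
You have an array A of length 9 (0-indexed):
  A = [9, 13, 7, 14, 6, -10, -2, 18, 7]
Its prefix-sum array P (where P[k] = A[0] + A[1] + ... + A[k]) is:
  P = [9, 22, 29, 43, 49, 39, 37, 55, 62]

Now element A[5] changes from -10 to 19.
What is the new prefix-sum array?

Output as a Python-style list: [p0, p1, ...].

Answer: [9, 22, 29, 43, 49, 68, 66, 84, 91]

Derivation:
Change: A[5] -10 -> 19, delta = 29
P[k] for k < 5: unchanged (A[5] not included)
P[k] for k >= 5: shift by delta = 29
  P[0] = 9 + 0 = 9
  P[1] = 22 + 0 = 22
  P[2] = 29 + 0 = 29
  P[3] = 43 + 0 = 43
  P[4] = 49 + 0 = 49
  P[5] = 39 + 29 = 68
  P[6] = 37 + 29 = 66
  P[7] = 55 + 29 = 84
  P[8] = 62 + 29 = 91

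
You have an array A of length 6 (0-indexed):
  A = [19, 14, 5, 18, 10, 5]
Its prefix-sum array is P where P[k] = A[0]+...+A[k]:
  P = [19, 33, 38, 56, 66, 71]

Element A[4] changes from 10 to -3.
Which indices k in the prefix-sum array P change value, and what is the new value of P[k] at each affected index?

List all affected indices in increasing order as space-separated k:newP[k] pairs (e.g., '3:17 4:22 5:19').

Answer: 4:53 5:58

Derivation:
P[k] = A[0] + ... + A[k]
P[k] includes A[4] iff k >= 4
Affected indices: 4, 5, ..., 5; delta = -13
  P[4]: 66 + -13 = 53
  P[5]: 71 + -13 = 58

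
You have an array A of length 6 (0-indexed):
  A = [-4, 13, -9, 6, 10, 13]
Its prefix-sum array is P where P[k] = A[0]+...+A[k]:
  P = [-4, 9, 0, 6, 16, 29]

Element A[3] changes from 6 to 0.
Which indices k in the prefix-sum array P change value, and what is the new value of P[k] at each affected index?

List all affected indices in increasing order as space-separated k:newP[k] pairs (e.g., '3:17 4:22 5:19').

Answer: 3:0 4:10 5:23

Derivation:
P[k] = A[0] + ... + A[k]
P[k] includes A[3] iff k >= 3
Affected indices: 3, 4, ..., 5; delta = -6
  P[3]: 6 + -6 = 0
  P[4]: 16 + -6 = 10
  P[5]: 29 + -6 = 23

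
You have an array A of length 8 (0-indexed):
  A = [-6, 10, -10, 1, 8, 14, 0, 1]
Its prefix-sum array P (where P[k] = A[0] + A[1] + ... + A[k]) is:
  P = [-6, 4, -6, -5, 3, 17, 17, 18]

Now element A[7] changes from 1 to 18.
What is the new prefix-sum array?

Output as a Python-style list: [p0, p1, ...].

Change: A[7] 1 -> 18, delta = 17
P[k] for k < 7: unchanged (A[7] not included)
P[k] for k >= 7: shift by delta = 17
  P[0] = -6 + 0 = -6
  P[1] = 4 + 0 = 4
  P[2] = -6 + 0 = -6
  P[3] = -5 + 0 = -5
  P[4] = 3 + 0 = 3
  P[5] = 17 + 0 = 17
  P[6] = 17 + 0 = 17
  P[7] = 18 + 17 = 35

Answer: [-6, 4, -6, -5, 3, 17, 17, 35]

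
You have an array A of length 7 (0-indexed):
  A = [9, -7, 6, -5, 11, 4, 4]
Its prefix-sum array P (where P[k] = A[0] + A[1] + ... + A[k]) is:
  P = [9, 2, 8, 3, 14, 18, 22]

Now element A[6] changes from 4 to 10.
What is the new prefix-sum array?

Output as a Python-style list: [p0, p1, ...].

Change: A[6] 4 -> 10, delta = 6
P[k] for k < 6: unchanged (A[6] not included)
P[k] for k >= 6: shift by delta = 6
  P[0] = 9 + 0 = 9
  P[1] = 2 + 0 = 2
  P[2] = 8 + 0 = 8
  P[3] = 3 + 0 = 3
  P[4] = 14 + 0 = 14
  P[5] = 18 + 0 = 18
  P[6] = 22 + 6 = 28

Answer: [9, 2, 8, 3, 14, 18, 28]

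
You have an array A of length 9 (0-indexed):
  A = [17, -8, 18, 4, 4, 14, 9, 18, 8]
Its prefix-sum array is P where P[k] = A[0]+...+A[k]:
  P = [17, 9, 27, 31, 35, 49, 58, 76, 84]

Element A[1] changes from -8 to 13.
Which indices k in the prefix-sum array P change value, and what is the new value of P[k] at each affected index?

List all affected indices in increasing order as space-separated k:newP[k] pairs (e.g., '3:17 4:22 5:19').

Answer: 1:30 2:48 3:52 4:56 5:70 6:79 7:97 8:105

Derivation:
P[k] = A[0] + ... + A[k]
P[k] includes A[1] iff k >= 1
Affected indices: 1, 2, ..., 8; delta = 21
  P[1]: 9 + 21 = 30
  P[2]: 27 + 21 = 48
  P[3]: 31 + 21 = 52
  P[4]: 35 + 21 = 56
  P[5]: 49 + 21 = 70
  P[6]: 58 + 21 = 79
  P[7]: 76 + 21 = 97
  P[8]: 84 + 21 = 105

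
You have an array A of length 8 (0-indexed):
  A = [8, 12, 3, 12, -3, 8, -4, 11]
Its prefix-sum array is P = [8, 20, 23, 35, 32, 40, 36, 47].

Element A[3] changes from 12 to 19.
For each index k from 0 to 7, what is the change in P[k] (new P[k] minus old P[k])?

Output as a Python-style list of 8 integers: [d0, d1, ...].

Element change: A[3] 12 -> 19, delta = 7
For k < 3: P[k] unchanged, delta_P[k] = 0
For k >= 3: P[k] shifts by exactly 7
Delta array: [0, 0, 0, 7, 7, 7, 7, 7]

Answer: [0, 0, 0, 7, 7, 7, 7, 7]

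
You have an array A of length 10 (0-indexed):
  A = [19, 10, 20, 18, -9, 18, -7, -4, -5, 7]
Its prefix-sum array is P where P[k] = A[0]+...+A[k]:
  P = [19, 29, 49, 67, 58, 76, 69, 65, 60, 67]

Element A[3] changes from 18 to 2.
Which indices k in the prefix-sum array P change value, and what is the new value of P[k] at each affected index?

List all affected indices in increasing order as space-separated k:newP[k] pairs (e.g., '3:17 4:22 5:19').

Answer: 3:51 4:42 5:60 6:53 7:49 8:44 9:51

Derivation:
P[k] = A[0] + ... + A[k]
P[k] includes A[3] iff k >= 3
Affected indices: 3, 4, ..., 9; delta = -16
  P[3]: 67 + -16 = 51
  P[4]: 58 + -16 = 42
  P[5]: 76 + -16 = 60
  P[6]: 69 + -16 = 53
  P[7]: 65 + -16 = 49
  P[8]: 60 + -16 = 44
  P[9]: 67 + -16 = 51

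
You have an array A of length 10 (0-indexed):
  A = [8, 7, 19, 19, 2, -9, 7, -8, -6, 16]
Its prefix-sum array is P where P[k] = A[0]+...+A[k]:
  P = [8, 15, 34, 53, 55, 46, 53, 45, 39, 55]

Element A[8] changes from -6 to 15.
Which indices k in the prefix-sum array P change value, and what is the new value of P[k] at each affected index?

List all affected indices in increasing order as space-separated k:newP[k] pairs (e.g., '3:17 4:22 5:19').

P[k] = A[0] + ... + A[k]
P[k] includes A[8] iff k >= 8
Affected indices: 8, 9, ..., 9; delta = 21
  P[8]: 39 + 21 = 60
  P[9]: 55 + 21 = 76

Answer: 8:60 9:76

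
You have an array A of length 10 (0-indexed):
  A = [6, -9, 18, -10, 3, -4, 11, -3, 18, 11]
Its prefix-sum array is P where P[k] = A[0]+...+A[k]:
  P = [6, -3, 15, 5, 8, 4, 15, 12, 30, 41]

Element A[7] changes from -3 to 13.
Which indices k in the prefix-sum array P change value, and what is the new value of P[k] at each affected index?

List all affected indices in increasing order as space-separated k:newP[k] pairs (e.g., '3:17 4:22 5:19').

P[k] = A[0] + ... + A[k]
P[k] includes A[7] iff k >= 7
Affected indices: 7, 8, ..., 9; delta = 16
  P[7]: 12 + 16 = 28
  P[8]: 30 + 16 = 46
  P[9]: 41 + 16 = 57

Answer: 7:28 8:46 9:57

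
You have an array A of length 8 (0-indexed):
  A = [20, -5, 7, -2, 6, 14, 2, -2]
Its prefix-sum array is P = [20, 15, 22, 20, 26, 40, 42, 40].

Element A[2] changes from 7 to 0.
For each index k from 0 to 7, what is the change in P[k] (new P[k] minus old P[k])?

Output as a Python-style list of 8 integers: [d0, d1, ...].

Answer: [0, 0, -7, -7, -7, -7, -7, -7]

Derivation:
Element change: A[2] 7 -> 0, delta = -7
For k < 2: P[k] unchanged, delta_P[k] = 0
For k >= 2: P[k] shifts by exactly -7
Delta array: [0, 0, -7, -7, -7, -7, -7, -7]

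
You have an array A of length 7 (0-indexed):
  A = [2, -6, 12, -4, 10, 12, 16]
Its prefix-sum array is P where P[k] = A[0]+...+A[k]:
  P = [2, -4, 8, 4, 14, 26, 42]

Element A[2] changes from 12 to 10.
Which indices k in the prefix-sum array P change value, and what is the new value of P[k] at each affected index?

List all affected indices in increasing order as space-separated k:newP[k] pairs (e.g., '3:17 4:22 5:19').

Answer: 2:6 3:2 4:12 5:24 6:40

Derivation:
P[k] = A[0] + ... + A[k]
P[k] includes A[2] iff k >= 2
Affected indices: 2, 3, ..., 6; delta = -2
  P[2]: 8 + -2 = 6
  P[3]: 4 + -2 = 2
  P[4]: 14 + -2 = 12
  P[5]: 26 + -2 = 24
  P[6]: 42 + -2 = 40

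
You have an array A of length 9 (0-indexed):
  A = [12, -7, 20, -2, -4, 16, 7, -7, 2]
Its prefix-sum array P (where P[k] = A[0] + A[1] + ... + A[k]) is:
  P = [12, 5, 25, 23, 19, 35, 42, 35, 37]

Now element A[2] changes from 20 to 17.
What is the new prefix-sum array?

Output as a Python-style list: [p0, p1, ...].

Change: A[2] 20 -> 17, delta = -3
P[k] for k < 2: unchanged (A[2] not included)
P[k] for k >= 2: shift by delta = -3
  P[0] = 12 + 0 = 12
  P[1] = 5 + 0 = 5
  P[2] = 25 + -3 = 22
  P[3] = 23 + -3 = 20
  P[4] = 19 + -3 = 16
  P[5] = 35 + -3 = 32
  P[6] = 42 + -3 = 39
  P[7] = 35 + -3 = 32
  P[8] = 37 + -3 = 34

Answer: [12, 5, 22, 20, 16, 32, 39, 32, 34]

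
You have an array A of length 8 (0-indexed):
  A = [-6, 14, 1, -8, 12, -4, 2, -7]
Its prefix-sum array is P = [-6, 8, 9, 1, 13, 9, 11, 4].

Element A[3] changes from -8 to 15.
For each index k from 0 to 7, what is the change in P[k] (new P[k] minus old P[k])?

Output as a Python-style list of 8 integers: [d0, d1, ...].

Element change: A[3] -8 -> 15, delta = 23
For k < 3: P[k] unchanged, delta_P[k] = 0
For k >= 3: P[k] shifts by exactly 23
Delta array: [0, 0, 0, 23, 23, 23, 23, 23]

Answer: [0, 0, 0, 23, 23, 23, 23, 23]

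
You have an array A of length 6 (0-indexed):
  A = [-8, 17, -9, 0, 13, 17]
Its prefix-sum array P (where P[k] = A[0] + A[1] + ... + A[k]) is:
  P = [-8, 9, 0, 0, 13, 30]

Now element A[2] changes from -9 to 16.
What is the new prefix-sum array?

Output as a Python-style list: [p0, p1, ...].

Answer: [-8, 9, 25, 25, 38, 55]

Derivation:
Change: A[2] -9 -> 16, delta = 25
P[k] for k < 2: unchanged (A[2] not included)
P[k] for k >= 2: shift by delta = 25
  P[0] = -8 + 0 = -8
  P[1] = 9 + 0 = 9
  P[2] = 0 + 25 = 25
  P[3] = 0 + 25 = 25
  P[4] = 13 + 25 = 38
  P[5] = 30 + 25 = 55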